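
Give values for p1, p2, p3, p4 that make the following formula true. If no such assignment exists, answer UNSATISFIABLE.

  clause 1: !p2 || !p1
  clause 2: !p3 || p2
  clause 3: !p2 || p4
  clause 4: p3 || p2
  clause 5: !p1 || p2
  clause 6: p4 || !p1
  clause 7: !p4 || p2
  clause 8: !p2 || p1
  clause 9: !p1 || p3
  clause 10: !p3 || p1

Case p2 = false:
The clause (!p3) is unit, so p3 = false.
Now (p3) is unsatisfied and unit — conflict.
That branch fails; take p2 = true instead.
The clause (!p1) is unit, so p1 = false.
Now (p1) is unsatisfied and unit — conflict.
Both values of p2 lead to a conflict.

UNSATISFIABLE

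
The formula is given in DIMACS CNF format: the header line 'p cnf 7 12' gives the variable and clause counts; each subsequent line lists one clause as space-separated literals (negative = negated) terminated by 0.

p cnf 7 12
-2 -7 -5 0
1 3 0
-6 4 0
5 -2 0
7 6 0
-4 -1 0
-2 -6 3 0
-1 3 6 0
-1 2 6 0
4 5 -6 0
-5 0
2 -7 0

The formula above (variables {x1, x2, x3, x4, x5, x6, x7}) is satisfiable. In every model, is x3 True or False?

Suppose x3 = False.
From the singleton clause (x1), x1 = True.
From the singleton clause (¬x4), x4 = False.
From the singleton clause (¬x6), x6 = False.
But (x6) is also a unit clause — contradiction.
So every satisfying assignment has x3 = True.

True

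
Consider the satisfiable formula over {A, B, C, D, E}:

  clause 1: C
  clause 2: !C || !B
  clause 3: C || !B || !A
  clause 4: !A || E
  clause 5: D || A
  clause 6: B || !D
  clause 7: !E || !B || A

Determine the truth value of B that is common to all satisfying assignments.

Suppose B = true.
(C) alone gives C = true.
But (!C) is also a unit clause — contradiction.
So every satisfying assignment has B = False.

False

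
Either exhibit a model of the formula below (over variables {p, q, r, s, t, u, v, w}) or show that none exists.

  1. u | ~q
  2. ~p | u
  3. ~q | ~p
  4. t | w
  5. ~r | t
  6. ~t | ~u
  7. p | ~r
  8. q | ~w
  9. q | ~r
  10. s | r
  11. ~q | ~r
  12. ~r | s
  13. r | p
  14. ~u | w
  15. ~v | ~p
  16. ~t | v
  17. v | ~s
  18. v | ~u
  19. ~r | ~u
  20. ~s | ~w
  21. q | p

Suppose u = 1.
Unit clause (~t) forces t = 0.
Unit clause (w) forces w = 1.
Unit clause (~r) forces r = 0.
Unit clause (q) forces q = 1.
Unit clause (~p) forces p = 0.
Now (p) is unsatisfied and unit — conflict.
That branch fails; take u = 0 instead.
Unit clause (~q) forces q = 0.
Unit clause (~p) forces p = 0.
Now (p) is unsatisfied and unit — conflict.
Either choice for u ends in contradiction.

UNSATISFIABLE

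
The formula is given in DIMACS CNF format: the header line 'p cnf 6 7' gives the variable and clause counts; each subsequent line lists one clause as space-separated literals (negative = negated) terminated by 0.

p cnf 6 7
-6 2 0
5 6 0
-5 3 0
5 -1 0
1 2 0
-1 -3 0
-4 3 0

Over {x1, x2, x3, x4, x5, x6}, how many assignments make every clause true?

7

There are 2^6 = 64 truth assignments over (x1, x2, x3, x4, x5, x6).
Split on x5. With x5 = True, the clauses containing x5 are satisfied and ¬x5 drops from the rest; 4 of the 2^5 = 32 assignments to the other variables satisfy what remains.
With x5 = False, by the same count on the reduced clause set, 3 assignments work.
Total: 4 + 3 = 7.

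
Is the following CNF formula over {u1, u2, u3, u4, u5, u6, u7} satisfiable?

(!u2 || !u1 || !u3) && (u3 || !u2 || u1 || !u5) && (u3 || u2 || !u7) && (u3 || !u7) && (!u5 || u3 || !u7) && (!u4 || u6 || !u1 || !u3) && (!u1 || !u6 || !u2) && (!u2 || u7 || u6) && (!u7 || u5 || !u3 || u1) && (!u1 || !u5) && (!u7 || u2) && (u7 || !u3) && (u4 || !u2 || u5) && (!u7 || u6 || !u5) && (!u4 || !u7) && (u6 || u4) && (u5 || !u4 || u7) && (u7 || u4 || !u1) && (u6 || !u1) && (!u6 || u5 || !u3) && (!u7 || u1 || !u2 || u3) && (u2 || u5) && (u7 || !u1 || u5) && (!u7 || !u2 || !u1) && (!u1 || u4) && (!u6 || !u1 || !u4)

Yes, satisfiable

Suppose u3 = false.
(!u7) alone gives u7 = false.
Suppose u2 = false.
(u5) alone gives u5 = true.
(!u1) alone gives u1 = false.
Suppose u6 = false.
(u4) alone gives u4 = true.
This assignment satisfies each clause.
A satisfying assignment: u1=false, u2=false, u3=false, u4=true, u5=true, u6=false, u7=false.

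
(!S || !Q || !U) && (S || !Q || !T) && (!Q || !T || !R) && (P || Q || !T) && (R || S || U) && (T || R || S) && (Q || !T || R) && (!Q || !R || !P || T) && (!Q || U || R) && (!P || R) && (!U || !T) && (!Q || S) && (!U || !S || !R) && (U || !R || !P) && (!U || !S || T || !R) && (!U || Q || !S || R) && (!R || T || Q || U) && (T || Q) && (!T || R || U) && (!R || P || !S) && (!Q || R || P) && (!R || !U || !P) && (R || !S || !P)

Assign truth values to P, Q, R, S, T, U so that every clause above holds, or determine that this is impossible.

UNSATISFIABLE

Suppose P = false.
Suppose Q = true.
Unit clause (S) forces S = true.
Unit clause (!U) forces U = false.
Unit clause (R) forces R = true.
That conflicts with the unit clause (!R).
So Q must be the other value — set Q = false.
Unit clause (!T) forces T = false.
That conflicts with the unit clause (T).
Both values of Q lead to a conflict.
So P must be the other value — set P = true.
Unit clause (R) forces R = true.
Unit clause (U) forces U = true.
That conflicts with the unit clause (!U).
Both values of P lead to a conflict.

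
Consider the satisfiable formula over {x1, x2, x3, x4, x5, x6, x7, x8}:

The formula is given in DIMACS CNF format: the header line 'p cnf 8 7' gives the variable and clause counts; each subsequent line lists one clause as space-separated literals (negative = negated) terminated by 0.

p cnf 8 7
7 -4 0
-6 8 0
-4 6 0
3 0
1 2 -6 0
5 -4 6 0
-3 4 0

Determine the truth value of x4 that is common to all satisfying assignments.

Suppose x4 = False.
(x3) alone gives x3 = True.
That conflicts with the unit clause (¬x3).
So every satisfying assignment has x4 = True.

True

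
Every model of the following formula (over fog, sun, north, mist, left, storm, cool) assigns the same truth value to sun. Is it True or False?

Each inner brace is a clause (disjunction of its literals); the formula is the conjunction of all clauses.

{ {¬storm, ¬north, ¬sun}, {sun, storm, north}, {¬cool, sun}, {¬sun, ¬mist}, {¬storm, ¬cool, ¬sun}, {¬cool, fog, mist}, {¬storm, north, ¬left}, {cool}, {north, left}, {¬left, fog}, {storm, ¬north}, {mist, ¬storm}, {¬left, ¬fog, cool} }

Suppose sun = False.
The clause (¬cool) is unit, so cool = False.
That conflicts with the unit clause (cool).
So every satisfying assignment has sun = True.

True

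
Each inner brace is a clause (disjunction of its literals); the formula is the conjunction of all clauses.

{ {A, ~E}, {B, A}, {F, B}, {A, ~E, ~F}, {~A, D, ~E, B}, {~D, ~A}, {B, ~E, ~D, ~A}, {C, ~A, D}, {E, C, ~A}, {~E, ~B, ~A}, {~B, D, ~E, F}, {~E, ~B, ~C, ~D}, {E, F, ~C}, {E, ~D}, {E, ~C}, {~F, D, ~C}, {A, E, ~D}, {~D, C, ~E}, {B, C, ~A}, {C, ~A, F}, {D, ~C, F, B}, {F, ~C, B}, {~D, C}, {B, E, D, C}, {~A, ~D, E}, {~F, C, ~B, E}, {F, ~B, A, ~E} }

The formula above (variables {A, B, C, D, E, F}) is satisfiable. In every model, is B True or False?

True

Suppose B = 0.
From the singleton clause (A), A = 1.
From the singleton clause (F), F = 1.
From the singleton clause (~D), D = 0.
From the singleton clause (~E), E = 0.
From the singleton clause (C), C = 1.
But (~C) is also a unit clause — contradiction.
So every satisfying assignment has B = True.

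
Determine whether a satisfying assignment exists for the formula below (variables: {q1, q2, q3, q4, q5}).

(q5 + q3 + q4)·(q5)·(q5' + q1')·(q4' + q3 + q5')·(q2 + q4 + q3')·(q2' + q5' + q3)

Yes

From the singleton clause (q5), q5 = 1.
From the singleton clause (q1'), q1 = 0.
Case q4 = 0:
Case q2 = 0:
From the singleton clause (q3'), q3 = 0.
Every clause now holds.
A satisfying assignment: q1=0,  q2=0,  q3=0,  q4=0,  q5=1.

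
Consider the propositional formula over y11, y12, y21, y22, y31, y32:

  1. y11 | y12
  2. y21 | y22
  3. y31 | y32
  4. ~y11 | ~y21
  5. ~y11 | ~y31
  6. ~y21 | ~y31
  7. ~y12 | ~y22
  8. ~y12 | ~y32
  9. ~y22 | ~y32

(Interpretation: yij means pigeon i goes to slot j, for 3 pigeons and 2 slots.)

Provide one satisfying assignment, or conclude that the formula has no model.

UNSATISFIABLE

Suppose y11 = 1.
Unit clause (~y21) forces y21 = 0.
Unit clause (y22) forces y22 = 1.
Unit clause (~y31) forces y31 = 0.
Unit clause (y32) forces y32 = 1.
But (~y32) is also a unit clause — contradiction.
That branch fails; take y11 = 0 instead.
Unit clause (y12) forces y12 = 1.
Unit clause (~y22) forces y22 = 0.
Unit clause (y21) forces y21 = 1.
Unit clause (~y31) forces y31 = 0.
Unit clause (y32) forces y32 = 1.
But (~y32) is also a unit clause — contradiction.
Either choice for y11 ends in contradiction.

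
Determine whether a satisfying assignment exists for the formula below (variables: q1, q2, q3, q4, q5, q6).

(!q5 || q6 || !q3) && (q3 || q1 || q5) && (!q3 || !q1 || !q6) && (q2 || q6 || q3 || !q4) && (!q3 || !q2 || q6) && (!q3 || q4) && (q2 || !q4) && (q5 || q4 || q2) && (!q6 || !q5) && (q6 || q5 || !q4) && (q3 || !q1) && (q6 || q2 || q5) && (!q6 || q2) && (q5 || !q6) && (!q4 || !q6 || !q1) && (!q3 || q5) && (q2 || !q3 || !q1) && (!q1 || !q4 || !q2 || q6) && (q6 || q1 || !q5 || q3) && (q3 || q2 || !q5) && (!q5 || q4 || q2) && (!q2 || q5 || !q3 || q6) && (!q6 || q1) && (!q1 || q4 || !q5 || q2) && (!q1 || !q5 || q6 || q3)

Unsatisfiable

Try q3 = false.
Unit clause (!q1) forces q1 = false.
Unit clause (q5) forces q5 = true.
Unit clause (!q6) forces q6 = false.
But (q6) is also a unit clause — contradiction.
Undo q3 and try q3 = true.
Unit clause (q4) forces q4 = true.
Unit clause (q2) forces q2 = true.
Unit clause (q6) forces q6 = true.
Unit clause (!q1) forces q1 = false.
But (q1) is also a unit clause — contradiction.
Neither q3 = true nor q3 = false works.
No assignment satisfies every clause.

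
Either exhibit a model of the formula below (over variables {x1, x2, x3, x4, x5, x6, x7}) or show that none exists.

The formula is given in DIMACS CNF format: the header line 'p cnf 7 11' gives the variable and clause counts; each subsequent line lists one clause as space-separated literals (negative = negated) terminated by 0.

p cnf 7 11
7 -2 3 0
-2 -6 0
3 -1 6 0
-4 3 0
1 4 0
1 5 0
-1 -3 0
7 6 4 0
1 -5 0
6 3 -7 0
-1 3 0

UNSATISFIABLE

Suppose x2 = False.
Suppose x4 = False.
From the singleton clause (x1), x1 = True.
From the singleton clause (¬x3), x3 = False.
Now (x3) is unsatisfied and unit — conflict.
So x4 must be the other value — set x4 = True.
From the singleton clause (x3), x3 = True.
From the singleton clause (¬x1), x1 = False.
From the singleton clause (x5), x5 = True.
Now (¬x5) is unsatisfied and unit — conflict.
Both values of x4 lead to a conflict.
So x2 must be the other value — set x2 = True.
From the singleton clause (¬x6), x6 = False.
Suppose x7 = True.
From the singleton clause (x3), x3 = True.
From the singleton clause (¬x1), x1 = False.
From the singleton clause (x4), x4 = True.
From the singleton clause (x5), x5 = True.
Now (¬x5) is unsatisfied and unit — conflict.
So x7 must be the other value — set x7 = False.
From the singleton clause (x3), x3 = True.
From the singleton clause (¬x1), x1 = False.
From the singleton clause (x4), x4 = True.
From the singleton clause (x5), x5 = True.
Now (¬x5) is unsatisfied and unit — conflict.
Both values of x7 lead to a conflict.
Both values of x2 lead to a conflict.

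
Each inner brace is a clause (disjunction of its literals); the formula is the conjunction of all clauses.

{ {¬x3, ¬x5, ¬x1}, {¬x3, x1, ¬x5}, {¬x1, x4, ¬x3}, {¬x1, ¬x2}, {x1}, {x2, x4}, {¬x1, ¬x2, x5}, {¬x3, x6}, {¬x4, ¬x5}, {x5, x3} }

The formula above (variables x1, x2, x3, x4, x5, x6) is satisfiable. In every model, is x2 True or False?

False

Suppose x2 = True.
Unit clause (¬x1) forces x1 = False.
That conflicts with the unit clause (x1).
So every satisfying assignment has x2 = False.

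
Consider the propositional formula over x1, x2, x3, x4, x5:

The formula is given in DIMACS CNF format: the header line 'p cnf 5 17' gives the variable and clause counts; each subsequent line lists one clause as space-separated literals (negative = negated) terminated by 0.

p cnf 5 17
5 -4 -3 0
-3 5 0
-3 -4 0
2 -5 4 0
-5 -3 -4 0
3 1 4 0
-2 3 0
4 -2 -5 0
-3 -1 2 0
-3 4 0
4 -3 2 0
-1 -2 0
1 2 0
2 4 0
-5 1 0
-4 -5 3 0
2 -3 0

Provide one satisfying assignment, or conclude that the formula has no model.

x1=True, x2=False, x3=False, x4=True, x5=False

Suppose x3 = False.
From the singleton clause (¬x2), x2 = False.
From the singleton clause (x1), x1 = True.
From the singleton clause (x4), x4 = True.
From the singleton clause (¬x5), x5 = False.
This assignment satisfies each clause.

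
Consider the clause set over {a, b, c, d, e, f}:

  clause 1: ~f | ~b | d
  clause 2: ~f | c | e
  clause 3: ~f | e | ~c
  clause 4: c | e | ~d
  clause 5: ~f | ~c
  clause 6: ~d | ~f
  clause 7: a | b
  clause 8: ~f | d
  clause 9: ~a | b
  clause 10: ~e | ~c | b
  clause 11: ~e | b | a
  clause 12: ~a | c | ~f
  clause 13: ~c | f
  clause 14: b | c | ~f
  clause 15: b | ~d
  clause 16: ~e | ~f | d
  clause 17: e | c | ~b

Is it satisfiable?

Case f = 0:
From the singleton clause (~c), c = 0.
Case e = 1:
Case a = 1:
From the singleton clause (b), b = 1.
All clauses hold; d can take either value.
A satisfying assignment: a ↦ 1, b ↦ 1, c ↦ 0, d ↦ 1, e ↦ 1, f ↦ 0.

Yes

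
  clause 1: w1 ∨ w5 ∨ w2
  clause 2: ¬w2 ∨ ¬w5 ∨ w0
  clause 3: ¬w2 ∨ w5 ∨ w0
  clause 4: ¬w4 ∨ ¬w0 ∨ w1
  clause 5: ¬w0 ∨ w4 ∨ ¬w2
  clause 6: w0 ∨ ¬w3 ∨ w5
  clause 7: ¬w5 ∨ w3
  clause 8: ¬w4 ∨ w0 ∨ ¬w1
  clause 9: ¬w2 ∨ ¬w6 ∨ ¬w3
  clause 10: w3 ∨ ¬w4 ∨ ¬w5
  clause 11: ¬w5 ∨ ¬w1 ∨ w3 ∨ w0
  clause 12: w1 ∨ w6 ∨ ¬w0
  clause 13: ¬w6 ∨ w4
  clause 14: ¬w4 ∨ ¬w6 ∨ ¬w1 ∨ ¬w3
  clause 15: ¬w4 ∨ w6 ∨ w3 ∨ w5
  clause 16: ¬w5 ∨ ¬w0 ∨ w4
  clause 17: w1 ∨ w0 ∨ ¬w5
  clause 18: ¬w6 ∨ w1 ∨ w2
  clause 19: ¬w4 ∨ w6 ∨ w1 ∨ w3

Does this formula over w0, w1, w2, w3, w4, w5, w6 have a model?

Yes

Case w5 = True:
(w3) alone gives w3 = True.
Case w2 = False:
Case w6 = False:
Case w1 = True:
Case w4 = True:
(w0) alone gives w0 = True.
This assignment satisfies each clause.
A satisfying assignment: w0=True; w1=True; w2=False; w3=True; w4=True; w5=True; w6=False.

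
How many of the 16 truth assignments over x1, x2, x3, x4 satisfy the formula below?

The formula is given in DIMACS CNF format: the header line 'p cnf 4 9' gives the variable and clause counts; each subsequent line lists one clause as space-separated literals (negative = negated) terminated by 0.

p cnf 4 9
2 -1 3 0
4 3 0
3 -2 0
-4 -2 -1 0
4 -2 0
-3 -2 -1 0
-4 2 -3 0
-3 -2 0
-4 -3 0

There are 2^4 = 16 truth assignments over (x1, x2, x3, x4).
Split on x4. With x4 = True, the clauses containing x4 are satisfied and ¬x4 drops from the rest; 1 of the 2^3 = 8 assignments to the other variables satisfy what remains.
With x4 = False, by the same count on the reduced clause set, 2 assignments work.
Total: 1 + 2 = 3.

3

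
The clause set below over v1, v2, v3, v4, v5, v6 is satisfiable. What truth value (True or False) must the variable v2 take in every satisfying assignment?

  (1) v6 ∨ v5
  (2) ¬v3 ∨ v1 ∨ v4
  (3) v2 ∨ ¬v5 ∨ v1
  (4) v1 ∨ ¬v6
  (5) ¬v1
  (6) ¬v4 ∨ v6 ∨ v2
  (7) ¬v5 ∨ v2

True

Suppose v2 = False.
From the singleton clause (¬v1), v1 = False.
From the singleton clause (¬v5), v5 = False.
From the singleton clause (v6), v6 = True.
That conflicts with the unit clause (¬v6).
So every satisfying assignment has v2 = True.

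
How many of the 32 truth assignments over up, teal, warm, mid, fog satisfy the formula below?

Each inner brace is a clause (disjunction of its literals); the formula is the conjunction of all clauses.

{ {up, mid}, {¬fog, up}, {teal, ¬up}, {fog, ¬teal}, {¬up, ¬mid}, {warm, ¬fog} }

There are 2^5 = 32 truth assignments over (up, teal, warm, mid, fog).
Split on mid. With mid = True, the clauses containing mid are satisfied and ¬mid drops from the rest; 2 of the 2^4 = 16 assignments to the other variables satisfy what remains.
With mid = False, by the same count on the reduced clause set, 1 assignment works.
Total: 2 + 1 = 3.

3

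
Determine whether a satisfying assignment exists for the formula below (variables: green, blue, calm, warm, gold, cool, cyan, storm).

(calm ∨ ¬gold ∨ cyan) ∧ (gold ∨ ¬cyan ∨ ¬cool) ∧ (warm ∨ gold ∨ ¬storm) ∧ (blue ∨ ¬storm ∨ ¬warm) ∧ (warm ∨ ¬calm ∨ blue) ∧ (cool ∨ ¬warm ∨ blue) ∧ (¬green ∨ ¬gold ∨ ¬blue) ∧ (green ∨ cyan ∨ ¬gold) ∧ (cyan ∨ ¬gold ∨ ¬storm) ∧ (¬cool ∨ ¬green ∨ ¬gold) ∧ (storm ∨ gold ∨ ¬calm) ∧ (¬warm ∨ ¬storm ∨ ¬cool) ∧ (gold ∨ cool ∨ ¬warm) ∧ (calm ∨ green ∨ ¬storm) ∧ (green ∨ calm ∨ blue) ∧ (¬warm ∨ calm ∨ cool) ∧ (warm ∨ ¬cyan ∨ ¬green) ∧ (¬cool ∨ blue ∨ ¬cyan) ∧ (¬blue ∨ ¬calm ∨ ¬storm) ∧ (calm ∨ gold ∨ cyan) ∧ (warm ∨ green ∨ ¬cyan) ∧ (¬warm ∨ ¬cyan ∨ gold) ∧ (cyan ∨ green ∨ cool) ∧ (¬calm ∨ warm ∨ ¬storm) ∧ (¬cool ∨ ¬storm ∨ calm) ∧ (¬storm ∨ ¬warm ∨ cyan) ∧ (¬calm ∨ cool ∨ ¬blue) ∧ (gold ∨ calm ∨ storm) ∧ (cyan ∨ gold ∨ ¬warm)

Suppose calm = False.
Suppose gold = True.
Unit clause (cyan) forces cyan = True.
Suppose green = False.
Unit clause (¬storm) forces storm = False.
Unit clause (blue) forces blue = True.
Unit clause (warm) forces warm = True.
Unit clause (cool) forces cool = True.
All clauses are satisfied.
A satisfying assignment: green: False; blue: True; calm: False; warm: True; gold: True; cool: True; cyan: True; storm: False.

Yes, satisfiable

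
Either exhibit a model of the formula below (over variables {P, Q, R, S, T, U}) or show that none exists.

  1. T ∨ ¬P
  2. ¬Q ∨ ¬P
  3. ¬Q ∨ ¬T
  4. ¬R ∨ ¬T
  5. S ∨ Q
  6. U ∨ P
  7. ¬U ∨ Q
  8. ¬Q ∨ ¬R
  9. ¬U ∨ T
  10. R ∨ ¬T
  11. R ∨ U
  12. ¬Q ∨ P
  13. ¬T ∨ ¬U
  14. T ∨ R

UNSATISFIABLE

Branch on T: set T = True.
Unit clause (¬Q) forces Q = False.
Unit clause (¬R) forces R = False.
Now (R) is unsatisfied and unit — conflict.
So T must be the other value — set T = False.
Unit clause (¬P) forces P = False.
Unit clause (U) forces U = True.
Now (¬U) is unsatisfied and unit — conflict.
Neither T = True nor T = False works.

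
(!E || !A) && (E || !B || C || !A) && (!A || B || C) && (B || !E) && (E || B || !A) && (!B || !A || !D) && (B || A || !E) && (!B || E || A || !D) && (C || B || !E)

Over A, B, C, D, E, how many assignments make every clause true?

11

There are 2^5 = 32 truth assignments over (A, B, C, D, E).
Split on C. With C = true, the clauses containing C are satisfied and !C drops from the rest; 6 of the 2^4 = 16 assignments to the other variables satisfy what remains.
With C = false, by the same count on the reduced clause set, 5 assignments work.
(One model: A=F, B=F, C=F, D=F, E=F.)
Total: 6 + 5 = 11.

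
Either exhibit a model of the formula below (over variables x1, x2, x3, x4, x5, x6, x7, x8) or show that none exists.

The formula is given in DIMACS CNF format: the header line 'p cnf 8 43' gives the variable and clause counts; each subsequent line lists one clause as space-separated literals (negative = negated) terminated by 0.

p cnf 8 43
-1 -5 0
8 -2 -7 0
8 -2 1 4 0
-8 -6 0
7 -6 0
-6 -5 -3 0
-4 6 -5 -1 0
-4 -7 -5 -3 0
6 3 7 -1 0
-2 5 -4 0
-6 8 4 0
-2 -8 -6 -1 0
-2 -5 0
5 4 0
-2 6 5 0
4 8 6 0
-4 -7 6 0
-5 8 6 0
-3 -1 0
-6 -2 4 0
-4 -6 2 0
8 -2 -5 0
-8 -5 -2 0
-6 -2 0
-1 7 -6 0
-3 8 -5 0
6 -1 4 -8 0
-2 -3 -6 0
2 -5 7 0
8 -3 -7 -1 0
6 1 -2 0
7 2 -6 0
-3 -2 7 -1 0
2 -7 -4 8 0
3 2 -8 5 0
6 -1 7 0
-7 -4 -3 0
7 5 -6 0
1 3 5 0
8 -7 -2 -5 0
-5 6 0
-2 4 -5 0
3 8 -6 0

x1=False; x2=False; x3=True; x4=True; x5=False; x6=False; x7=False; x8=False

Case x1 = False:
Case x8 = False:
Case x2 = False:
Case x7 = False:
From the singleton clause (¬x6), x6 = False.
From the singleton clause (x4), x4 = True.
From the singleton clause (¬x5), x5 = False.
From the singleton clause (x3), x3 = True.
This assignment satisfies each clause.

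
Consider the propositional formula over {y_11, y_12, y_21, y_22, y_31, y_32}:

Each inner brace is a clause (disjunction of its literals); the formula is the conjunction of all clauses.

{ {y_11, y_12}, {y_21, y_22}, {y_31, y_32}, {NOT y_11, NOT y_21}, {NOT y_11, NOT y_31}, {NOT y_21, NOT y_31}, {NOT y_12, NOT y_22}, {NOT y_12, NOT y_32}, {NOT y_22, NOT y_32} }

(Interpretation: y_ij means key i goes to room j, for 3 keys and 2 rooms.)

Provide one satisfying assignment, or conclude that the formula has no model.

UNSATISFIABLE

Branch on y_11: set y_11 = true.
(NOT y_21) alone gives y_21 = false.
(y_22) alone gives y_22 = true.
(NOT y_31) alone gives y_31 = false.
(y_32) alone gives y_32 = true.
That conflicts with the unit clause (NOT y_32).
Backtrack on y_11: now try y_11 = false.
(y_12) alone gives y_12 = true.
(NOT y_22) alone gives y_22 = false.
(y_21) alone gives y_21 = true.
(NOT y_31) alone gives y_31 = false.
(y_32) alone gives y_32 = true.
That conflicts with the unit clause (NOT y_32).
Neither y_11 = true nor y_11 = false works.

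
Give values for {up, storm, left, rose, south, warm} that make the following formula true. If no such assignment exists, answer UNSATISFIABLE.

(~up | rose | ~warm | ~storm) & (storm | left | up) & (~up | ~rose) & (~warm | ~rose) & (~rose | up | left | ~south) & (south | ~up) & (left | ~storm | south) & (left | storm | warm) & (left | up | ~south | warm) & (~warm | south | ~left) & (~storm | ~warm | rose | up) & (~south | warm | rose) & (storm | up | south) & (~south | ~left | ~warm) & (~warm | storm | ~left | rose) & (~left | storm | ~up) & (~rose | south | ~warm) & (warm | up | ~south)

Branch on up: set up = 0.
Branch on storm: set storm = 1.
Branch on warm: set warm = 0.
The clause (~south) is unit, so south = 0.
The clause (left) is unit, so left = 1.
All clauses hold; rose can take either value.

up: 0; storm: 1; left: 1; rose: 0; south: 0; warm: 0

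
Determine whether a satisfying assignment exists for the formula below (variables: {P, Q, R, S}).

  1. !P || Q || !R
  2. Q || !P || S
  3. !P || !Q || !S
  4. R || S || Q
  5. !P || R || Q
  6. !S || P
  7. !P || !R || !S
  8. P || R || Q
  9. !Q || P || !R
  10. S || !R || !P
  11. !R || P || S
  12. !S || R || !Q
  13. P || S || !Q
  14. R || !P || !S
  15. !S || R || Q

Satisfiable

Case S = false:
Case Q = true:
From the singleton clause (P), P = true.
From the singleton clause (!R), R = false.
All clauses are satisfied.
A satisfying assignment: P: true, Q: true, R: false, S: false.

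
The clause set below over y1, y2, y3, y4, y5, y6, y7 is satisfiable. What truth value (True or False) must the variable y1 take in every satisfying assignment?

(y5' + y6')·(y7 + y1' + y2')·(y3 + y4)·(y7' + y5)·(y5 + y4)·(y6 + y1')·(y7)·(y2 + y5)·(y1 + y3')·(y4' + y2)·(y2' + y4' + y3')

Suppose y1 = 1.
Unit clause (y6) forces y6 = 1.
Unit clause (y5') forces y5 = 0.
Unit clause (y7') forces y7 = 0.
That conflicts with the unit clause (y7).
So every satisfying assignment has y1 = False.

False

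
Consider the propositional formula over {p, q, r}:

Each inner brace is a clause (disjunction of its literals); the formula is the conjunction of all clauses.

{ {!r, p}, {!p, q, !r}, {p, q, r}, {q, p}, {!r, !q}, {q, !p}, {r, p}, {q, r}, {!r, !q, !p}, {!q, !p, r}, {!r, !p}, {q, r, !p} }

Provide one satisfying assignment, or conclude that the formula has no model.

UNSATISFIABLE

Case r = false:
(p) alone gives p = true.
(q) alone gives q = true.
That conflicts with the unit clause (!q).
So r must be the other value — set r = true.
(p) alone gives p = true.
That conflicts with the unit clause (!p).
Both values of r lead to a conflict.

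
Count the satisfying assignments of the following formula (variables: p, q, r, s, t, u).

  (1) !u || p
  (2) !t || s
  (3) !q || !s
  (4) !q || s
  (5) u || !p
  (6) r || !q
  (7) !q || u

12

There are 2^6 = 64 truth assignments over (p, q, r, s, t, u).
Split on s. With s = true, the clauses containing s are satisfied and !s drops from the rest; 8 of the 2^5 = 32 assignments to the other variables satisfy what remains.
With s = false, by the same count on the reduced clause set, 4 assignments work.
(One model: p=F, q=F, r=F, s=F, t=F, u=F.)
Total: 8 + 4 = 12.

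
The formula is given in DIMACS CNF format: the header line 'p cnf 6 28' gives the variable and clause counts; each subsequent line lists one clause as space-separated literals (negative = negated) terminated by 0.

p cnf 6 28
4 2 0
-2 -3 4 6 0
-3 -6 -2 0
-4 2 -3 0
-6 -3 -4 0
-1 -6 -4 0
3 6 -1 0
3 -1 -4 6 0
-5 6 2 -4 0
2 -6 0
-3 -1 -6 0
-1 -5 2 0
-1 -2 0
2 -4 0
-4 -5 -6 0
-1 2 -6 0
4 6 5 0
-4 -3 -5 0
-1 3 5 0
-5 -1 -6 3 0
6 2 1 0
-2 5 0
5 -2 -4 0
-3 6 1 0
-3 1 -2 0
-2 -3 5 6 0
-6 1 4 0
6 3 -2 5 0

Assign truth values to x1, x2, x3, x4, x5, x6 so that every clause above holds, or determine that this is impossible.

Case x4 = True:
The clause (x2) is unit, so x2 = True.
The clause (¬x1) is unit, so x1 = False.
The clause (x5) is unit, so x5 = True.
The clause (¬x6) is unit, so x6 = False.
The clause (¬x3) is unit, so x3 = False.
This assignment satisfies each clause.

x1=False, x2=True, x3=False, x4=True, x5=True, x6=False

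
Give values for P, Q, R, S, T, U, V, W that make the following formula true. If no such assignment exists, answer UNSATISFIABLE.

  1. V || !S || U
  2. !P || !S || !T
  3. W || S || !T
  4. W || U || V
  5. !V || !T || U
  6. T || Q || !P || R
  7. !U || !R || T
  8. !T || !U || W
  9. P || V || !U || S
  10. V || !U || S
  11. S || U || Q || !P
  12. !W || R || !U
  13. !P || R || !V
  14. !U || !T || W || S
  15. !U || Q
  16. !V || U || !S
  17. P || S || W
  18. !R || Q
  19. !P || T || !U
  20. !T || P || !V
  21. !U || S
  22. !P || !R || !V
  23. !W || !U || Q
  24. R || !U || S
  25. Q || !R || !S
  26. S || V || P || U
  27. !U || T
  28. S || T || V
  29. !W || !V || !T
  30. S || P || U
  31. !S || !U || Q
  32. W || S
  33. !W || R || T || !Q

Branch on U: set U = false.
Branch on V: set V = false.
Unit clause (!S) forces S = false.
Unit clause (W) forces W = true.
Unit clause (P) forces P = true.
Unit clause (Q) forces Q = true.
Unit clause (T) forces T = true.
All clauses hold; R can take either value.

P: true, Q: true, R: true, S: false, T: true, U: false, V: false, W: true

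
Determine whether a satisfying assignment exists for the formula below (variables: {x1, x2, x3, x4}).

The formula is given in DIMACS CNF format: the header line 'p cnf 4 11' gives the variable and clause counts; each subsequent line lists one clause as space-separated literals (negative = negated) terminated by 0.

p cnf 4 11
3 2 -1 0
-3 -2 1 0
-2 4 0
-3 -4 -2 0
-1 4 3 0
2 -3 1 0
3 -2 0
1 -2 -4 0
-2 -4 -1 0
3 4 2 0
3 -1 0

Try x2 = False.
Try x3 = True.
Unit clause (x1) forces x1 = True.
No clause remains; x4 is free.
A satisfying assignment: x1 ↦ True; x2 ↦ False; x3 ↦ True; x4 ↦ False.

Yes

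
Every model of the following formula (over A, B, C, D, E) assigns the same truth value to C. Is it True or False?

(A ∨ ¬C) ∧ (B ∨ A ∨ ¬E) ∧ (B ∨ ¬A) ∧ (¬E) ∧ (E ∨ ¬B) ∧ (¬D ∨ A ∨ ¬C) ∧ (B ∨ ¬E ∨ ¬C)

Suppose C = True.
The clause (A) is unit, so A = True.
The clause (B) is unit, so B = True.
The clause (¬E) is unit, so E = False.
That conflicts with the unit clause (E).
So every satisfying assignment has C = False.

False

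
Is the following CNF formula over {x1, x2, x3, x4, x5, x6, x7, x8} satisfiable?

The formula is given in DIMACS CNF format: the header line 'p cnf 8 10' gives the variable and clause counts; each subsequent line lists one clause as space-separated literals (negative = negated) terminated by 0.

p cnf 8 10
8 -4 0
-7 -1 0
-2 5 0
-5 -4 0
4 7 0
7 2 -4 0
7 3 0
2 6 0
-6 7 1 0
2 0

Yes, satisfiable

The clause (x2) is unit, so x2 = True.
The clause (x5) is unit, so x5 = True.
The clause (¬x4) is unit, so x4 = False.
The clause (x7) is unit, so x7 = True.
The clause (¬x1) is unit, so x1 = False.
No clause remains; x3, x6, x8 are free.
A satisfying assignment: x1 ↦ False; x2 ↦ True; x3 ↦ False; x4 ↦ False; x5 ↦ True; x6 ↦ False; x7 ↦ True; x8 ↦ False.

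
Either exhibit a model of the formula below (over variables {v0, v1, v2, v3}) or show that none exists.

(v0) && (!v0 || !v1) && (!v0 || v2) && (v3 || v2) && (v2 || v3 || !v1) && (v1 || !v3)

(v0) alone gives v0 = true.
(!v1) alone gives v1 = false.
(v2) alone gives v2 = true.
(!v3) alone gives v3 = false.
This assignment satisfies each clause.

v0=true, v1=false, v2=true, v3=false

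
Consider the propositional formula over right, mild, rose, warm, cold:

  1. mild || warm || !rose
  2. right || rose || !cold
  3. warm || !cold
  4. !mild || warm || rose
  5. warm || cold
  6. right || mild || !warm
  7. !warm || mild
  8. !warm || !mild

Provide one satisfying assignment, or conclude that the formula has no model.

Suppose warm = true.
Unit clause (mild) forces mild = true.
That conflicts with the unit clause (!mild).
So warm must be the other value — set warm = false.
Unit clause (!cold) forces cold = false.
That conflicts with the unit clause (cold).
Both values of warm lead to a conflict.

UNSATISFIABLE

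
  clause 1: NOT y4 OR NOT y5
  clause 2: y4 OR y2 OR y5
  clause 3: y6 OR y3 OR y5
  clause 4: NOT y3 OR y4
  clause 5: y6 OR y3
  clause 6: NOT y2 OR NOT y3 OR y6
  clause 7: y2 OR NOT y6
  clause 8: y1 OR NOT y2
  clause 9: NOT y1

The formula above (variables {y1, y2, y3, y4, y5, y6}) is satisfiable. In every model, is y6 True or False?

False

Suppose y6 = true.
The clause (y2) is unit, so y2 = true.
The clause (y1) is unit, so y1 = true.
That conflicts with the unit clause (NOT y1).
So every satisfying assignment has y6 = False.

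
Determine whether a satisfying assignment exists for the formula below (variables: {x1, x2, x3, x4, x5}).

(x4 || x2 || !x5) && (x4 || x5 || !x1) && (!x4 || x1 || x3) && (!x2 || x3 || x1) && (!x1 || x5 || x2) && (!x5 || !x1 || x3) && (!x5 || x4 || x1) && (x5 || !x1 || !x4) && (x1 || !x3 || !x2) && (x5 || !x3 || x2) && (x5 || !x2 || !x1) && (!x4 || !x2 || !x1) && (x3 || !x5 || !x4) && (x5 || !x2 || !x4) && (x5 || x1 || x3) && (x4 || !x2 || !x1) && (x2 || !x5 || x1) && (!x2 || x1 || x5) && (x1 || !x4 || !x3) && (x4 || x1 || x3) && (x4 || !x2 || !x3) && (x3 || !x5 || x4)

Try x4 = true.
Try x1 = true.
From the singleton clause (x5), x5 = true.
From the singleton clause (x3), x3 = true.
From the singleton clause (!x2), x2 = false.
Every clause now holds.
A satisfying assignment: x1: true; x2: false; x3: true; x4: true; x5: true.

Yes, satisfiable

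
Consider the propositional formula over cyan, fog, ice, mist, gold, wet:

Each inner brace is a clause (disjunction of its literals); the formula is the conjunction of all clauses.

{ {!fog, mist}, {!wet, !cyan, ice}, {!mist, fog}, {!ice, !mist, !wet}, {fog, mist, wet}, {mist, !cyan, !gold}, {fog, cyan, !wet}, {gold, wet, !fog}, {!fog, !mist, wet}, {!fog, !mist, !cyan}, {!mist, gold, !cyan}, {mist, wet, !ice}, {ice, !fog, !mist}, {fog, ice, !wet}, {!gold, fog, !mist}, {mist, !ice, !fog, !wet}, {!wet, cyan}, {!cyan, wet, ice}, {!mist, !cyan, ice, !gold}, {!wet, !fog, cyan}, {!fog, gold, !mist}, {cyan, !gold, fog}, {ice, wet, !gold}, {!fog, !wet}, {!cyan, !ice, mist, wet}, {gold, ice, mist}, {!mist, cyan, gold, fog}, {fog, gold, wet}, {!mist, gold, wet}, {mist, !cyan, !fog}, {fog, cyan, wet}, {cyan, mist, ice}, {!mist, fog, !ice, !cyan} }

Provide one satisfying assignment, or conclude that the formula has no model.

Suppose fog = false.
From the singleton clause (!mist), mist = false.
From the singleton clause (wet), wet = true.
From the singleton clause (cyan), cyan = true.
From the singleton clause (ice), ice = true.
From the singleton clause (!gold), gold = false.
Every clause now holds.

cyan ↦ true; fog ↦ false; ice ↦ true; mist ↦ false; gold ↦ false; wet ↦ true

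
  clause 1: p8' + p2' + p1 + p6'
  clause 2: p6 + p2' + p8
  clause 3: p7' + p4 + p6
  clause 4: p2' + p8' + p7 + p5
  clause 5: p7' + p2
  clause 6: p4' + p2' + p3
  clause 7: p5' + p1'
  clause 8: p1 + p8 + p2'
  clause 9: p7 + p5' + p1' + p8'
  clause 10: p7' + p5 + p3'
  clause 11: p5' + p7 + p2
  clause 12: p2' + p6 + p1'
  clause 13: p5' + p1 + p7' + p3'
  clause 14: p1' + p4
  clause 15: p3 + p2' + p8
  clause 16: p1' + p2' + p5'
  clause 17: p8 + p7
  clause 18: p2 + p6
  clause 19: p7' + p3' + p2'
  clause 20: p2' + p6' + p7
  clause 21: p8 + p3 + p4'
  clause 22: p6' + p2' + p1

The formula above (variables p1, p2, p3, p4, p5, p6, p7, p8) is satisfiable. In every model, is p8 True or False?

True

Suppose p8 = 0.
The clause (p7) is unit, so p7 = 1.
The clause (p2) is unit, so p2 = 1.
The clause (p6) is unit, so p6 = 1.
The clause (p1) is unit, so p1 = 1.
The clause (p5') is unit, so p5 = 0.
The clause (p3') is unit, so p3 = 0.
That conflicts with the unit clause (p3).
So every satisfying assignment has p8 = True.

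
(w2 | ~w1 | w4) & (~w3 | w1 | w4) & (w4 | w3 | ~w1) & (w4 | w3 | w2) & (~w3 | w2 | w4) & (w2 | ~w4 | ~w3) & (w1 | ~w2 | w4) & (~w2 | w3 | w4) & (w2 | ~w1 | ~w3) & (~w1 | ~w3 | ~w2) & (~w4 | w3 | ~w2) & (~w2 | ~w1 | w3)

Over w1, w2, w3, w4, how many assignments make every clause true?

3

There are 2^4 = 16 truth assignments over (w1, w2, w3, w4).
Check each against the 12 clauses (columns in the order w1, w2, w3, w4):
  F F F F  ✗ fails (w4 | w3 | w2)
  F F F T  ✓ satisfies all
  F F T F  ✗ fails (~w3 | w1 | w4)
  F F T T  ✗ fails (w2 | ~w4 | ~w3)
  F T F F  ✗ fails (w1 | ~w2 | w4)
  F T F T  ✗ fails (~w4 | w3 | ~w2)
  F T T F  ✗ fails (~w3 | w1 | w4)
  F T T T  ✓ satisfies all
  T F F F  ✗ fails (w2 | ~w1 | w4)
  T F F T  ✓ satisfies all
  T F T F  ✗ fails (w2 | ~w1 | w4)
  T F T T  ✗ fails (w2 | ~w4 | ~w3)
  T T F F  ✗ fails (w4 | w3 | ~w1)
  T T F T  ✗ fails (~w4 | w3 | ~w2)
  T T T F  ✗ fails (~w1 | ~w3 | ~w2)
  T T T T  ✗ fails (~w1 | ~w3 | ~w2)
3 of the 16 rows are models.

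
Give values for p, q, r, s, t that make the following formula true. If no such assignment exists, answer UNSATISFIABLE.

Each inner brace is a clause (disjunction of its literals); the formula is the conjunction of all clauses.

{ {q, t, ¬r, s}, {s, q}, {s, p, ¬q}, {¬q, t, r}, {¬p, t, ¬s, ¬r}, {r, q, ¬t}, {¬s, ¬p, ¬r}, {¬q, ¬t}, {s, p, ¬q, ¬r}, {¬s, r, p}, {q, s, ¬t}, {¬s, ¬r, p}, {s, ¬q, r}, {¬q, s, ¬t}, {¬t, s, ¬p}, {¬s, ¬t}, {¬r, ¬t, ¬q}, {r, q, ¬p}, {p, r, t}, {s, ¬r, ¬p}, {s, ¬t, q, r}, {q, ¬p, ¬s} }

Case s = True:
(¬t) alone gives t = False.
Case q = False:
(¬p) alone gives p = False.
(r) alone gives r = True.
Now (¬r) is unsatisfied and unit — conflict.
Backtrack on q: now try q = True.
(r) alone gives r = True.
(¬p) alone gives p = False.
Now (p) is unsatisfied and unit — conflict.
Neither q = True nor q = False works.
Backtrack on s: now try s = False.
(q) alone gives q = True.
(p) alone gives p = True.
(¬t) alone gives t = False.
(r) alone gives r = True.
Now (¬r) is unsatisfied and unit — conflict.
Neither s = True nor s = False works.

UNSATISFIABLE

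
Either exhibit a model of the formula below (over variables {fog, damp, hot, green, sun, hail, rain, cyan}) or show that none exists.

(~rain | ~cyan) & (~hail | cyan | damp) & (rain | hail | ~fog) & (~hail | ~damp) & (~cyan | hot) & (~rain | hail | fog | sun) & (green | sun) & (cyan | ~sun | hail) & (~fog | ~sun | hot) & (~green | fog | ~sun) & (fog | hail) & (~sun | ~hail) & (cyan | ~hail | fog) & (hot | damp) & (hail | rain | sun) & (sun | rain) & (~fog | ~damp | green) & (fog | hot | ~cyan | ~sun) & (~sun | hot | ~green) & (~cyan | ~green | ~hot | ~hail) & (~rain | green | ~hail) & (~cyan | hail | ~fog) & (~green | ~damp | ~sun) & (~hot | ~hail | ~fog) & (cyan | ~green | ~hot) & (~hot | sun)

Case rain = 1:
Unit clause (~cyan) forces cyan = 0.
Case hail = 0:
Unit clause (~sun) forces sun = 0.
Unit clause (fog) forces fog = 1.
Unit clause (green) forces green = 1.
Unit clause (~hot) forces hot = 0.
Unit clause (damp) forces damp = 1.
Every clause now holds.

fog=1,  damp=1,  hot=0,  green=1,  sun=0,  hail=0,  rain=1,  cyan=0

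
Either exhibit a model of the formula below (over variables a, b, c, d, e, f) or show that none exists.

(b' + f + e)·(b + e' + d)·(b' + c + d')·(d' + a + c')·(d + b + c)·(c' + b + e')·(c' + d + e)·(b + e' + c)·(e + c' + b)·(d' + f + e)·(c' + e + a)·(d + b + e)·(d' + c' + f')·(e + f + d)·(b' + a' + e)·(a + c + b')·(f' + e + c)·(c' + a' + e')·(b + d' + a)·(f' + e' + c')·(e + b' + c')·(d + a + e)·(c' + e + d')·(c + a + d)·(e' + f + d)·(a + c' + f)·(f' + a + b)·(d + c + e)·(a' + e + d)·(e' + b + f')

a: 1; b: 1; c: 0; d: 0; e: 1; f: 1

Try b = 1.
Try f = 1.
Try c = 0.
The clause (d') is unit, so d = 0.
The clause (a) is unit, so a = 1.
The clause (e) is unit, so e = 1.
All clauses are satisfied.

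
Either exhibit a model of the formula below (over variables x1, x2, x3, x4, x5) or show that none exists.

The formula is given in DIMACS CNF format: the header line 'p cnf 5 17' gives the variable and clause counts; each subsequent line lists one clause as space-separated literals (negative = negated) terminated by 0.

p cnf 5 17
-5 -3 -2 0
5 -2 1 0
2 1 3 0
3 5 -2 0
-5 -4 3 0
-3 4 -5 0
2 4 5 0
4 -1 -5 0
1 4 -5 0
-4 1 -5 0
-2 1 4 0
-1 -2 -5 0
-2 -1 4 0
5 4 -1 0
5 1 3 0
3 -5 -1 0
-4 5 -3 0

x1=True,  x2=False,  x3=False,  x4=True,  x5=False

Suppose x5 = False.
Suppose x2 = False.
The clause (x4) is unit, so x4 = True.
The clause (¬x3) is unit, so x3 = False.
The clause (x1) is unit, so x1 = True.
This assignment satisfies each clause.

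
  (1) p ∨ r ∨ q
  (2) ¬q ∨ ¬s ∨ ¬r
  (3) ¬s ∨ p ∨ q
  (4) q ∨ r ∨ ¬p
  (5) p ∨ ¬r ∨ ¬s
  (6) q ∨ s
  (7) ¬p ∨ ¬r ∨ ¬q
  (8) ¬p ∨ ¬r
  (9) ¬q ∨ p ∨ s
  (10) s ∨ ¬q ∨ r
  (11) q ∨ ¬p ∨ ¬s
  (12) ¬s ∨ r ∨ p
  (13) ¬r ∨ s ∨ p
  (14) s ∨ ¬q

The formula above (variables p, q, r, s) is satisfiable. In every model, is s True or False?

Suppose s = False.
The clause (q) is unit, so q = True.
But (¬q) is also a unit clause — contradiction.
So every satisfying assignment has s = True.

True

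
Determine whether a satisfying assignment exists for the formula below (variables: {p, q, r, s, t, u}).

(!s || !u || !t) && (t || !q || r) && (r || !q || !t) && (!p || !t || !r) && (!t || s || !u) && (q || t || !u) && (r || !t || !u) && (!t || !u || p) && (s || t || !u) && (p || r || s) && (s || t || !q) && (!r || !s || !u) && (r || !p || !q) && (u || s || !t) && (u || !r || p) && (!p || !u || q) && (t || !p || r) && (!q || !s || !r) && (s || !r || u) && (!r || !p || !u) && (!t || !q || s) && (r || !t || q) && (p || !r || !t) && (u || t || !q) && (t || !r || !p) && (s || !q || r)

Yes

Case s = true:
Case u = false:
Case r = false:
Case t = false:
Unit clause (!q) forces q = false.
Unit clause (!p) forces p = false.
This assignment satisfies each clause.
A satisfying assignment: p=false; q=false; r=false; s=true; t=false; u=false.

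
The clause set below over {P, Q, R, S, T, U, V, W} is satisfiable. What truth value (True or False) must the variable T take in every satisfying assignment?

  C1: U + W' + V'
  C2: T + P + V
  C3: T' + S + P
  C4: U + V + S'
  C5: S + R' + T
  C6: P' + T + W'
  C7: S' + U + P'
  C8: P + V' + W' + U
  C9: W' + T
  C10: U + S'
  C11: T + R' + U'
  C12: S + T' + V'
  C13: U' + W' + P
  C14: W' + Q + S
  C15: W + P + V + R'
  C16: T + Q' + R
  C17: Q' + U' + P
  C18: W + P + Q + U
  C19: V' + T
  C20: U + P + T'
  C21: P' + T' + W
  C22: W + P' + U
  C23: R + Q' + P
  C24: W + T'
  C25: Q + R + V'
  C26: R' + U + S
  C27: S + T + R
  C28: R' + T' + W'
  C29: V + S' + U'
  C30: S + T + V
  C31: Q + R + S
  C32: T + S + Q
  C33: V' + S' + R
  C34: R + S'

Suppose T = 0.
From the singleton clause (W'), W = 0.
From the singleton clause (V'), V = 0.
From the singleton clause (P), P = 1.
From the singleton clause (U), U = 1.
From the singleton clause (R'), R = 0.
From the singleton clause (Q'), Q = 0.
From the singleton clause (S), S = 1.
That conflicts with the unit clause (S').
So every satisfying assignment has T = True.

True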